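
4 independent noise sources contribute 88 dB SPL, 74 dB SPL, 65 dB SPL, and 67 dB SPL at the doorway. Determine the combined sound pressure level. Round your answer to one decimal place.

88.2 dB SPL

For uncorrelated sources the intensities add, so convert each level to linear form, sum, and take 10·log₁₀ of the total.
Σ 10^(L/10) = 10^(88/10) + 10^(74/10) + 10^(65/10) + 10^(67/10) = 6.643e+08.
L_total = 10·log₁₀(6.643e+08) = 88.22 dB SPL.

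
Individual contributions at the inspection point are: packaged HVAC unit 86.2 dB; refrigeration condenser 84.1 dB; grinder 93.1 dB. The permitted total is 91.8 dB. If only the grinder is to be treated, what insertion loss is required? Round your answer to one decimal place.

Fixed contribution from the other sources: Σ 10^(L/10) = 10^(86.2/10) + 10^(84.1/10) = 6.739e+08 (88.29 dB).
The limit corresponds to 10^(91.8/10) = 1.514e+09; subtracting the fixed part leaves 8.397e+08 for the grinder, i.e. 89.24 dB.
So the grinder must be reduced from 93.1 to 89.24 dB: IL = 3.86 dB.

3.9 dB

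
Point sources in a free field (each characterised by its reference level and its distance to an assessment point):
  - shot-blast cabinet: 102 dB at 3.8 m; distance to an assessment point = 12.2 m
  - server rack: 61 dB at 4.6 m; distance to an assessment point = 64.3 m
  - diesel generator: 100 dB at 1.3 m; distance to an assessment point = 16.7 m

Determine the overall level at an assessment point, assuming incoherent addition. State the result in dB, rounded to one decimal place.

92.0 dB

Apply inverse-square spreading to bring every level to the receiver, then sum 10^(L/10).
shot-blast cabinet: 102 − 20·log₁₀(12.2/3.8) = 102 − 10.13 = 91.87 dB.
server rack: 61 − 20·log₁₀(64.3/4.6) = 61 − 22.91 = 38.09 dB.
diesel generator: 100 − 20·log₁₀(16.7/1.3) = 100 − 22.18 = 77.82 dB.
Σ 10^(L/10) = 1.598e+09 → L_total = 10·log₁₀(1.598e+09) = 92.04 dB.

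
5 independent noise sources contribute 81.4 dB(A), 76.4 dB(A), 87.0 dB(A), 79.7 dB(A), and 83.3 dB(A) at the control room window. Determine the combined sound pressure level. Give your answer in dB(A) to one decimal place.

Incoherent sources combine by intensity addition: L_total = 10·log₁₀(Σ 10^(L_i/10)).
Σ 10^(L/10) = 10^(81.4/10) + 10^(76.4/10) + 10^(87.0/10) + 10^(79.7/10) + 10^(83.3/10) = 9.900e+08.
L_total = 10·log₁₀(9.900e+08) = 89.96 dB(A).

90.0 dB(A)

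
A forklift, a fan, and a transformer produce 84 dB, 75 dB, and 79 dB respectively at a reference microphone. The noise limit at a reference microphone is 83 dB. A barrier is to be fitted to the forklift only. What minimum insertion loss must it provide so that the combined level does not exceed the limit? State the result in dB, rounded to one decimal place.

The untreated sources together contribute 10^(75/10) + 10^(79/10) = 1.111e+08, i.e. 80.46 dB.
The limit corresponds to 10^(83/10) = 1.995e+08; subtracting the fixed part leaves 8.847e+07 for the forklift, i.e. 79.47 dB.
So the forklift must be reduced from 84 to 79.47 dB: IL = 4.53 dB.

4.5 dB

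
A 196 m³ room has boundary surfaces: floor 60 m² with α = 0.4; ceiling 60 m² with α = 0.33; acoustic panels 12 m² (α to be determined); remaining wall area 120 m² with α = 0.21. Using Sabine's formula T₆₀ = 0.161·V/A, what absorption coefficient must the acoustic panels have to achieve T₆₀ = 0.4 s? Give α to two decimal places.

Required total absorption A = 0.161·196/0.4 = 78.89 m².
Absorption from the other surfaces = 60·0.4 + 60·0.33 + 120·0.21 = 69.00 m², so the acoustic panels must supply 9.89 m² over 12 m².
α = 9.89/12 = 0.824.

0.82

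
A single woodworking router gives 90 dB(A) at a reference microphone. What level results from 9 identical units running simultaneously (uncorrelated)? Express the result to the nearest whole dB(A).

With 9 equal, uncorrelated contributions the intensity is 9× that of one unit, giving a rise of 10·log₁₀ 9.
L_total = 90 + 10·log₁₀(9) = 90 + 9.542 = 99.54 dB(A).

100 dB(A)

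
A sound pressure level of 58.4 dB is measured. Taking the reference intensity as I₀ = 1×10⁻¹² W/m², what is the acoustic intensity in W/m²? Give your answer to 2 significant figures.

6.9e-07 W/m²

L = 10·log₁₀(I/I₀) ⇒ I = I₀·10^(L/10) = 10⁻¹² × 10^5.84.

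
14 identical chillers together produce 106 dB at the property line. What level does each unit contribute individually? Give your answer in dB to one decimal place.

For N identical incoherent sources L_total = L₁ + 10·log₁₀ N, so L₁ = 106 − 10·log₁₀(14) = 106 − 11.461.

94.5 dB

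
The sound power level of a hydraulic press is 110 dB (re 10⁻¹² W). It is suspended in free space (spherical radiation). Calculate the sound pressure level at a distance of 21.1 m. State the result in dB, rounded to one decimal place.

The power spreads over a sphere of area 4π·r², so L_p = L_w − 10·log₁₀(4π·r²).
4π·r² = 5595 m², 10·log₁₀ of that is 37.478 dB.
L_p = 110 − 37.478 = 72.52 dB.

72.5 dB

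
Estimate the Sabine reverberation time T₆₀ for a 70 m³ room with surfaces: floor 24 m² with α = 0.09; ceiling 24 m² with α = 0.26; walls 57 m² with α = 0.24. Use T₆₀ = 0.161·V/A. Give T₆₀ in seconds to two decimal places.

Total absorption A = 24·0.09 + 24·0.26 + 57·0.24 = 22.08 m² sabins.
T₆₀ = 0.161 × 70 / 22.08 = 0.510 s.

0.51 s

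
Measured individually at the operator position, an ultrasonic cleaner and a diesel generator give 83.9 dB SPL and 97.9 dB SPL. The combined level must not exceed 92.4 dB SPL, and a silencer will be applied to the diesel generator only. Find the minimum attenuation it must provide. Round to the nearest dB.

The untreated sources together contribute 10^(83.9/10) = 2.455e+08, i.e. 83.90 dB SPL.
To meet 92.4 dB SPL overall, the treated diesel generator may contribute at most 10^(92.4/10) − 2.455e+08 = 1.492e+09, i.e. 91.74 dB SPL.
So the diesel generator must be reduced from 97.9 to 91.74 dB SPL: IL = 6.16 dB.

6 dB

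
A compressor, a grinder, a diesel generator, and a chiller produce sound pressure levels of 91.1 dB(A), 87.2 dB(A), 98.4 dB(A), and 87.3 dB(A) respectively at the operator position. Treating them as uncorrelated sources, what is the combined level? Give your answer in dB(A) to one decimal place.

For uncorrelated sources the intensities add, so convert each level to linear form, sum, and take 10·log₁₀ of the total.
Σ 10^(L/10) = 10^(91.1/10) + 10^(87.2/10) + 10^(98.4/10) + 10^(87.3/10) = 9.268e+09.
L_total = 10·log₁₀(9.268e+09) = 99.67 dB(A).

99.7 dB(A)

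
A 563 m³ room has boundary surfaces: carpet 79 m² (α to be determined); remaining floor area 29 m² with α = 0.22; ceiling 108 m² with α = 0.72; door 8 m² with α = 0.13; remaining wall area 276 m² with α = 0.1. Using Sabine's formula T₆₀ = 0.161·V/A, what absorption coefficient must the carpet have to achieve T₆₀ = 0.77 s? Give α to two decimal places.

Required total absorption A = 0.161·563/0.77 = 117.72 m².
Absorption from the other surfaces = 29·0.22 + 108·0.72 + 8·0.13 + 276·0.1 = 112.78 m², so the carpet must supply 4.94 m² over 79 m².
α = 4.94/79 = 0.063.

0.06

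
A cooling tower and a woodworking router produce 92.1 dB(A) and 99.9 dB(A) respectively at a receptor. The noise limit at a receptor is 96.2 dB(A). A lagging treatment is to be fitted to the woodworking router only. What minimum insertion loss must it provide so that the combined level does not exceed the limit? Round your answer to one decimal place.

5.8 dB

Everything except the woodworking router sums to 10^(92.1/10) = 1.622e+09 in linear terms, 92.10 dB(A).
To meet 96.2 dB(A) overall, the treated woodworking router may contribute at most 10^(96.2/10) − 1.622e+09 = 2.547e+09, i.e. 94.06 dB(A).
So the woodworking router must be reduced from 99.9 to 94.06 dB(A): IL = 5.84 dB.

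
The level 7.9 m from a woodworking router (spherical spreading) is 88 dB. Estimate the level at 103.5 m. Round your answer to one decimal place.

65.7 dB

For a point source, L₂ = L₁ − 20·log₁₀(r₂/r₁).
L₂ = 88 − 20·log₁₀(103.5/7.9) = 88 − 22.346 = 65.65 dB.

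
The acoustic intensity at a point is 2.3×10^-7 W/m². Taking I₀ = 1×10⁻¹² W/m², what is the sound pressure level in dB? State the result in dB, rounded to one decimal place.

53.6 dB

I/I₀ = 2.3×10^-7/10⁻¹² = 2.3×10^5, and L = 10·log₁₀(I/I₀).
L = 10·(0.3617 + 5) = 53.62 dB.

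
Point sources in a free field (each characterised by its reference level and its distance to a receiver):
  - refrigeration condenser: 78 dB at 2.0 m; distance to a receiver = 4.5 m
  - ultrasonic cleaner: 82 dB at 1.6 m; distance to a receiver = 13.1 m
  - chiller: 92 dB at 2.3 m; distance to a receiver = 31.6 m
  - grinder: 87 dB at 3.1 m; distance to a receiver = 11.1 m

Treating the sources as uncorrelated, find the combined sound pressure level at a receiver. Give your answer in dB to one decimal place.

77.9 dB

First find each source's level at the receiver (point-source: −20·log₁₀(r/r_ref)), then combine on an intensity basis.
refrigeration condenser: 78 − 20·log₁₀(4.5/2.0) = 78 − 7.04 = 70.96 dB.
ultrasonic cleaner: 82 − 20·log₁₀(13.1/1.6) = 82 − 18.26 = 63.74 dB.
chiller: 92 − 20·log₁₀(31.6/2.3) = 92 − 22.76 = 69.24 dB.
grinder: 87 − 20·log₁₀(11.1/3.1) = 87 − 11.08 = 75.92 dB.
Σ 10^(L/10) = 6.231e+07 → L_total = 10·log₁₀(6.231e+07) = 77.95 dB.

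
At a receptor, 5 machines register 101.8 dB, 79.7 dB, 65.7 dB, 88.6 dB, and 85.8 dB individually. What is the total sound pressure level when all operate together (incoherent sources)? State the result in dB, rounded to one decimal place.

Incoherent sources combine by intensity addition: L_total = 10·log₁₀(Σ 10^(L_i/10)).
Σ 10^(L/10) = 10^(101.8/10) + 10^(79.7/10) + 10^(65.7/10) + 10^(88.6/10) + 10^(85.8/10) = 1.634e+10.
L_total = 10·log₁₀(1.634e+10) = 102.13 dB.

102.1 dB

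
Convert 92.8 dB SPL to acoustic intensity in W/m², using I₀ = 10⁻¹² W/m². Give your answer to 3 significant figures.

0.00191 W/m²

L = 10·log₁₀(I/I₀) ⇒ I = I₀·10^(L/10) = 10⁻¹² × 10^9.28.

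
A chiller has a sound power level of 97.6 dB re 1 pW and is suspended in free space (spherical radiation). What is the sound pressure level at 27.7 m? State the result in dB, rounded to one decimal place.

57.8 dB

The power spreads over a sphere of area 4π·r², so L_p = L_w − 10·log₁₀(4π·r²).
4π·r² = 9642 m², 10·log₁₀ of that is 39.842 dB.
L_p = 97.6 − 39.842 = 57.76 dB.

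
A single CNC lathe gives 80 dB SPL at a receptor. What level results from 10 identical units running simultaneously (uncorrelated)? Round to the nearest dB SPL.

90 dB SPL

N identical incoherent sources raise the level by 10·log₁₀ N.
L_total = 80 + 10·log₁₀(10) = 80 + 10.000 = 90.00 dB SPL.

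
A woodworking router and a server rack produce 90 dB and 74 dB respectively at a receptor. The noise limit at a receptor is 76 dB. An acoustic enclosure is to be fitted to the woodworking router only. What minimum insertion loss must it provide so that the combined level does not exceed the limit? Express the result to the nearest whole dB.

18 dB

Fixed contribution from the other source: Σ 10^(L/10) = 10^(74/10) = 2.512e+07 (74.00 dB).
To meet 76 dB overall, the treated woodworking router may contribute at most 10^(76/10) − 2.512e+07 = 1.469e+07, i.e. 71.67 dB.
So the woodworking router must be reduced from 90 to 71.67 dB: IL = 18.33 dB.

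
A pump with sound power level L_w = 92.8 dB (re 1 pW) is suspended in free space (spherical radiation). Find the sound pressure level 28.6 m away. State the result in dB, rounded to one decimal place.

The power spreads over a sphere of area 4π·r², so L_p = L_w − 10·log₁₀(4π·r²).
4π·r² = 1.028e+04 m², 10·log₁₀ of that is 40.119 dB.
L_p = 92.8 − 40.119 = 52.68 dB.

52.7 dB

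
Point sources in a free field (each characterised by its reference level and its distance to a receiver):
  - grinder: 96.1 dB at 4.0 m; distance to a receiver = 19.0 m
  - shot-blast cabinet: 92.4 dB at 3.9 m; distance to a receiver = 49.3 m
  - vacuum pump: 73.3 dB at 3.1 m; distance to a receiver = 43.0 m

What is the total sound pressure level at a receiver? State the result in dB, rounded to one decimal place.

Propagate each source to the receiver with L = L_ref − 20·log₁₀(r/r_ref), then add intensities.
grinder: 96.1 − 20·log₁₀(19.0/4.0) = 96.1 − 13.53 = 82.57 dB.
shot-blast cabinet: 92.4 − 20·log₁₀(49.3/3.9) = 92.4 − 22.04 = 70.36 dB.
vacuum pump: 73.3 − 20·log₁₀(43.0/3.1) = 73.3 − 22.84 = 50.46 dB.
Σ 10^(L/10) = 1.915e+08 → L_total = 10·log₁₀(1.915e+08) = 82.82 dB.

82.8 dB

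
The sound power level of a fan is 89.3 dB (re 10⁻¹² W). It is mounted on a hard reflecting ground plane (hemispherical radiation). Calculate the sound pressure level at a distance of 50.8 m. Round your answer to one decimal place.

L_p = L_w − 10·log₁₀(2π·r²) with r = 50.8 m.
2π·r² = 1.621e+04 m², 10·log₁₀ of that is 42.099 dB.
L_p = 89.3 − 42.099 = 47.20 dB.

47.2 dB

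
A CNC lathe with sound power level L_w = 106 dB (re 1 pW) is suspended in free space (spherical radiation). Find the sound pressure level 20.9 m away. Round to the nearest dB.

69 dB

L_p = L_w − 10·log₁₀(4π·r²) with r = 20.9 m.
4π·r² = 5489 m², 10·log₁₀ of that is 37.395 dB.
L_p = 106 − 37.395 = 68.60 dB.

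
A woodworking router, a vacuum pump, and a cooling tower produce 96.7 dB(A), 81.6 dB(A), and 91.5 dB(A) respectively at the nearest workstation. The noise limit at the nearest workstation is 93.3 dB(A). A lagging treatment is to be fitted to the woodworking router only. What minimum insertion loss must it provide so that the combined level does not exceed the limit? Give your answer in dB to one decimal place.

9.1 dB

Fixed contribution from the other sources: Σ 10^(L/10) = 10^(81.6/10) + 10^(91.5/10) = 1.557e+09 (91.92 dB(A)).
The limit corresponds to 10^(93.3/10) = 2.138e+09; subtracting the fixed part leaves 5.809e+08 for the woodworking router, i.e. 87.64 dB(A).
So the woodworking router must be reduced from 96.7 to 87.64 dB(A): IL = 9.06 dB.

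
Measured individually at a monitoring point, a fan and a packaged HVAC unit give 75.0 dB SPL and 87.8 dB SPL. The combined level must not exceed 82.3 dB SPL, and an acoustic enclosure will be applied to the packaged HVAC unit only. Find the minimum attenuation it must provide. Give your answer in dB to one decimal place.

6.4 dB

Fixed contribution from the other source: Σ 10^(L/10) = 10^(75.0/10) = 3.162e+07 (75.00 dB SPL).
To meet 82.3 dB SPL overall, the treated packaged HVAC unit may contribute at most 10^(82.3/10) − 3.162e+07 = 1.382e+08, i.e. 81.41 dB SPL.
Required insertion loss = 87.8 − 81.41 = 6.39 dB.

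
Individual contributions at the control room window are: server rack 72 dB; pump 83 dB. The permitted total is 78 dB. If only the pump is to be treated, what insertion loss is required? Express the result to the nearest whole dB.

6 dB

Everything except the pump sums to 10^(72/10) = 1.585e+07 in linear terms, 72.00 dB.
To meet 78 dB overall, the treated pump may contribute at most 10^(78/10) − 1.585e+07 = 4.725e+07, i.e. 76.74 dB.
So the pump must be reduced from 83 to 76.74 dB: IL = 6.26 dB.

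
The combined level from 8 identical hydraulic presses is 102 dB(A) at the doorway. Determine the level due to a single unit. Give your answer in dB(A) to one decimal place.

Dividing the total intensity by 8 lowers the level by 10·log₁₀ 8 = 9.031 dB: L₁ = 102 − 9.031.

93.0 dB(A)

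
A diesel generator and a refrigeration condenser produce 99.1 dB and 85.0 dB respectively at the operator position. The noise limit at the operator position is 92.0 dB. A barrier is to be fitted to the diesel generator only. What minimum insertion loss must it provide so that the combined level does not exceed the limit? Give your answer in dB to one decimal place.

Fixed contribution from the other source: Σ 10^(L/10) = 10^(85.0/10) = 3.162e+08 (85.00 dB).
The limit corresponds to 10^(92.0/10) = 1.585e+09; subtracting the fixed part leaves 1.269e+09 for the diesel generator, i.e. 91.03 dB.
Required insertion loss = 99.1 − 91.03 = 8.07 dB.

8.1 dB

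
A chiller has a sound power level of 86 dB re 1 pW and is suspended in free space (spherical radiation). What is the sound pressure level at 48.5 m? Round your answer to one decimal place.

L_p = L_w − 10·log₁₀(4π·r²) with r = 48.5 m.
4π·r² = 2.956e+04 m², 10·log₁₀ of that is 44.707 dB.
L_p = 86 − 44.707 = 41.29 dB.

41.3 dB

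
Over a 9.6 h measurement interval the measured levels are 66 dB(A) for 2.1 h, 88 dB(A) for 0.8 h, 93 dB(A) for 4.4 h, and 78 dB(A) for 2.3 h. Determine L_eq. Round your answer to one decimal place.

The energy average is taken in the linear domain: L_eq = 10·log₁₀[(Σ tᵢ·10^(Lᵢ/10))/T], T = 9.6 h.
Σ tᵢ·10^(Lᵢ/10) = 2.1·10^(66/10) + 0.8·10^(88/10) + 4.4·10^(93/10) + 2.3·10^(78/10) = 9.437e+09.
L_eq = 10·log₁₀(9.437e+09/9.6) = 89.93 dB(A).

89.9 dB(A)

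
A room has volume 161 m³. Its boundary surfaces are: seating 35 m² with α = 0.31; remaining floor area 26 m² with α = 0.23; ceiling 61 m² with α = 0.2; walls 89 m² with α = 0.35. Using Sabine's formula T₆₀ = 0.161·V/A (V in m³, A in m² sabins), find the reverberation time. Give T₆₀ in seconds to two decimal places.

Summing Sᵢαᵢ: 35·0.31 + 26·0.23 + 61·0.2 + 89·0.35 = 60.18 m².
T₆₀ = 0.161·V/A = 0.161·161/60.18 = 0.431 s.

0.43 s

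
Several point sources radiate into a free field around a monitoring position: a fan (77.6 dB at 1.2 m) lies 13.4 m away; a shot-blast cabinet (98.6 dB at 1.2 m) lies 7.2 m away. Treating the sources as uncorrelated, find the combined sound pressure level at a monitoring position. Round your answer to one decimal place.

Apply inverse-square spreading to bring every level to the receiver, then sum 10^(L/10).
fan: 77.6 − 20·log₁₀(13.4/1.2) = 77.6 − 20.96 = 56.64 dB.
shot-blast cabinet: 98.6 − 20·log₁₀(7.2/1.2) = 98.6 − 15.56 = 83.04 dB.
Σ 10^(L/10) = 2.017e+08 → L_total = 10·log₁₀(2.017e+08) = 83.05 dB.

83.0 dB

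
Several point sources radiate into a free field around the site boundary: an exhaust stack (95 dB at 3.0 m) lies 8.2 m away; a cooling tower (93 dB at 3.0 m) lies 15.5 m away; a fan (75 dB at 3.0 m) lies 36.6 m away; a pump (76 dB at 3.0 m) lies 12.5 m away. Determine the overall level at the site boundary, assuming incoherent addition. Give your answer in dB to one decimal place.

87.0 dB

Apply inverse-square spreading to bring every level to the receiver, then sum 10^(L/10).
exhaust stack: 95 − 20·log₁₀(8.2/3.0) = 95 − 8.73 = 86.27 dB.
cooling tower: 93 − 20·log₁₀(15.5/3.0) = 93 − 14.26 = 78.74 dB.
fan: 75 − 20·log₁₀(36.6/3.0) = 75 − 21.73 = 53.27 dB.
pump: 76 − 20·log₁₀(12.5/3.0) = 76 − 12.40 = 63.60 dB.
Σ 10^(L/10) = 5.005e+08 → L_total = 10·log₁₀(5.005e+08) = 86.99 dB.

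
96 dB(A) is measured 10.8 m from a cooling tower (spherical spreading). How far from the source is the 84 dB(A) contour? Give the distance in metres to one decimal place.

The 12.0 dB drop corresponds to a distance ratio of 10^(12.0/20) for a point source.
r₂ = 10.8·10^((96−84)/20) = 10.8·10^(12.0/20) = 43.00 m.

43.0 m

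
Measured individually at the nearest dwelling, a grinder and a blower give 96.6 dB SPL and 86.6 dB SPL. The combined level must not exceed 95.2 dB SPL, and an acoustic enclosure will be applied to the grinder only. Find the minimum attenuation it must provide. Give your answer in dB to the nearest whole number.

2 dB

Fixed contribution from the other source: Σ 10^(L/10) = 10^(86.6/10) = 4.571e+08 (86.60 dB SPL).
To meet 95.2 dB SPL overall, the treated grinder may contribute at most 10^(95.2/10) − 4.571e+08 = 2.854e+09, i.e. 94.55 dB SPL.
So the grinder must be reduced from 96.6 to 94.55 dB SPL: IL = 2.05 dB.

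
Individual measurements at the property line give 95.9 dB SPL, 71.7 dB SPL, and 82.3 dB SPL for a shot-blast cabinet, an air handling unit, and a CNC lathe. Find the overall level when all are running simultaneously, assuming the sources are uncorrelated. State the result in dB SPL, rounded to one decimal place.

96.1 dB SPL

Incoherent sources combine by intensity addition: L_total = 10·log₁₀(Σ 10^(L_i/10)).
Σ 10^(L/10) = 10^(95.9/10) + 10^(71.7/10) + 10^(82.3/10) = 4.075e+09.
L_total = 10·log₁₀(4.075e+09) = 96.10 dB SPL.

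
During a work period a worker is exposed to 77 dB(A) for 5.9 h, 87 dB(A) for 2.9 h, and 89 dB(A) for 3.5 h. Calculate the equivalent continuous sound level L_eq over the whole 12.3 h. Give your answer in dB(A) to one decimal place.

Weight each interval's intensity by its duration and average over T = 12.3 h:
Σ tᵢ·10^(Lᵢ/10) = 5.9·10^(77/10) + 2.9·10^(87/10) + 3.5·10^(89/10) = 4.529e+09.
L_eq = 10·log₁₀(4.529e+09/12.3) = 85.66 dB(A).

85.7 dB(A)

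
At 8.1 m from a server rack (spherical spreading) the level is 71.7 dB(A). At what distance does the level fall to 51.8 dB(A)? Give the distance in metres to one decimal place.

Point-source spreading drops the level by 20·log₁₀(r₂/r₁); inverting, r₂/r₁ = 10^(ΔL/20).
r₂ = 8.1·10^((71.7−51.8)/20) = 8.1·10^(19.9/20) = 80.07 m.

80.1 m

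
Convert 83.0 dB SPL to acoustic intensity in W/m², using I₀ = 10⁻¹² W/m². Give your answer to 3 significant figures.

0.000200 W/m²

I = I₀·10^(L/10) = 10⁻¹² × 10^(83.0/10) = 10^(-3.700).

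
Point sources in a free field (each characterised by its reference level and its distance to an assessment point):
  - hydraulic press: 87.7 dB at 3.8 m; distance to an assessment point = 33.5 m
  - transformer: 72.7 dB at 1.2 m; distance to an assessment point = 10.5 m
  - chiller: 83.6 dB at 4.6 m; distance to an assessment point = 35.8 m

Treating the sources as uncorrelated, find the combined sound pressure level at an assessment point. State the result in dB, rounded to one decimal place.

70.6 dB

Propagate each source to the receiver with L = L_ref − 20·log₁₀(r/r_ref), then add intensities.
hydraulic press: 87.7 − 20·log₁₀(33.5/3.8) = 87.7 − 18.91 = 68.79 dB.
transformer: 72.7 − 20·log₁₀(10.5/1.2) = 72.7 − 18.84 = 53.86 dB.
chiller: 83.6 − 20·log₁₀(35.8/4.6) = 83.6 − 17.82 = 65.78 dB.
Σ 10^(L/10) = 1.160e+07 → L_total = 10·log₁₀(1.160e+07) = 70.65 dB.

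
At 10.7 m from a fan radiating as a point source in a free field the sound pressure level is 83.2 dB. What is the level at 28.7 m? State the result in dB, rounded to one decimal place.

74.6 dB

Spherical spreading from a point source gives a 20·log₁₀(r₂/r₁) drop.
L₂ = 83.2 − 20·log₁₀(28.7/10.7) = 83.2 − 8.570 = 74.63 dB.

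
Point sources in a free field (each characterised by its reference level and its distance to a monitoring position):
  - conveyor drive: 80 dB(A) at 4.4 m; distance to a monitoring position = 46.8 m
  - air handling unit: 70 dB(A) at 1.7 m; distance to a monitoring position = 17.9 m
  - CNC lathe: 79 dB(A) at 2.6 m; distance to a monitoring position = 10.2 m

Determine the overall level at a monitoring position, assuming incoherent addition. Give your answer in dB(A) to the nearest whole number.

Propagate each source to the receiver with L = L_ref − 20·log₁₀(r/r_ref), then add intensities.
conveyor drive: 80 − 20·log₁₀(46.8/4.4) = 80 − 20.54 = 59.46 dB(A).
air handling unit: 70 − 20·log₁₀(17.9/1.7) = 70 − 20.45 = 49.55 dB(A).
CNC lathe: 79 − 20·log₁₀(10.2/2.6) = 79 − 11.87 = 67.13 dB(A).
Σ 10^(L/10) = 6.135e+06 → L_total = 10·log₁₀(6.135e+06) = 67.88 dB(A).

68 dB(A)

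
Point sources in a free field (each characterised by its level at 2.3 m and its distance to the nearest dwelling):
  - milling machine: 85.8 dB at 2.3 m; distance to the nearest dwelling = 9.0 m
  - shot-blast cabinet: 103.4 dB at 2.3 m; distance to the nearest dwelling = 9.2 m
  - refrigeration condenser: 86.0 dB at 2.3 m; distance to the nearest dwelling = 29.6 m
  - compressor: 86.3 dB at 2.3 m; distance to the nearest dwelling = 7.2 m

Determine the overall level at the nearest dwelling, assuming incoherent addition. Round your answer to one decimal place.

Apply inverse-square spreading to bring every level to the receiver, then sum 10^(L/10).
milling machine: 85.8 − 20·log₁₀(9.0/2.3) = 85.8 − 11.85 = 73.95 dB.
shot-blast cabinet: 103.4 − 20·log₁₀(9.2/2.3) = 103.4 − 12.04 = 91.36 dB.
refrigeration condenser: 86.0 − 20·log₁₀(29.6/2.3) = 86.0 − 22.19 = 63.81 dB.
compressor: 86.3 − 20·log₁₀(7.2/2.3) = 86.3 − 9.91 = 76.39 dB.
Σ 10^(L/10) = 1.438e+09 → L_total = 10·log₁₀(1.438e+09) = 91.58 dB.

91.6 dB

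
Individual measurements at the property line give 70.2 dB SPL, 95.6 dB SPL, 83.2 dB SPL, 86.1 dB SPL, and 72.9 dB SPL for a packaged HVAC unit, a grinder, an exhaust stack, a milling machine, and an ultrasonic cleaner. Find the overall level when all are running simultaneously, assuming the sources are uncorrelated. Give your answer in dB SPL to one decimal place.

96.3 dB SPL

Incoherent sources combine by intensity addition: L_total = 10·log₁₀(Σ 10^(L_i/10)).
Σ 10^(L/10) = 10^(70.2/10) + 10^(95.6/10) + 10^(83.2/10) + 10^(86.1/10) + 10^(72.9/10) = 4.277e+09.
L_total = 10·log₁₀(4.277e+09) = 96.31 dB SPL.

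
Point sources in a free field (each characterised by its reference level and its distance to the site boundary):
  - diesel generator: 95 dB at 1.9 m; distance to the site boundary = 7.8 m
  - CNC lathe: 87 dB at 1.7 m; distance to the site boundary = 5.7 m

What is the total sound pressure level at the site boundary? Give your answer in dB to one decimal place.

Apply inverse-square spreading to bring every level to the receiver, then sum 10^(L/10).
diesel generator: 95 − 20·log₁₀(7.8/1.9) = 95 − 12.27 = 82.73 dB.
CNC lathe: 87 − 20·log₁₀(5.7/1.7) = 87 − 10.51 = 76.49 dB.
Σ 10^(L/10) = 2.322e+08 → L_total = 10·log₁₀(2.322e+08) = 83.66 dB.

83.7 dB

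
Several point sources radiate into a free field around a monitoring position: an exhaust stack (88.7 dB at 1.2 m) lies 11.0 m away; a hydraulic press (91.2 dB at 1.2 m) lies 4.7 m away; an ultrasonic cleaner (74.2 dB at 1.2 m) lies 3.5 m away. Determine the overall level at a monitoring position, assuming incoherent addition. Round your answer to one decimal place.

79.9 dB

Propagate each source to the receiver with L = L_ref − 20·log₁₀(r/r_ref), then add intensities.
exhaust stack: 88.7 − 20·log₁₀(11.0/1.2) = 88.7 − 19.24 = 69.46 dB.
hydraulic press: 91.2 − 20·log₁₀(4.7/1.2) = 91.2 − 11.86 = 79.34 dB.
ultrasonic cleaner: 74.2 − 20·log₁₀(3.5/1.2) = 74.2 − 9.30 = 64.90 dB.
Σ 10^(L/10) = 9.785e+07 → L_total = 10·log₁₀(9.785e+07) = 79.91 dB.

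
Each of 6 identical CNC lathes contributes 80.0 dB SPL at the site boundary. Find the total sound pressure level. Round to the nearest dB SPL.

N identical incoherent sources raise the level by 10·log₁₀ N.
L_total = 80.0 + 10·log₁₀(6) = 80.0 + 7.782 = 87.78 dB SPL.

88 dB SPL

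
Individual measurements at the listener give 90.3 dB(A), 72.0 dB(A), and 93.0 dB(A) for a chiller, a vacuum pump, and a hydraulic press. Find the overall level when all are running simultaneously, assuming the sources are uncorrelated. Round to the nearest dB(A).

For uncorrelated sources the intensities add, so convert each level to linear form, sum, and take 10·log₁₀ of the total.
Σ 10^(L/10) = 10^(90.3/10) + 10^(72.0/10) + 10^(93.0/10) = 3.083e+09.
L_total = 10·log₁₀(3.083e+09) = 94.89 dB(A).

95 dB(A)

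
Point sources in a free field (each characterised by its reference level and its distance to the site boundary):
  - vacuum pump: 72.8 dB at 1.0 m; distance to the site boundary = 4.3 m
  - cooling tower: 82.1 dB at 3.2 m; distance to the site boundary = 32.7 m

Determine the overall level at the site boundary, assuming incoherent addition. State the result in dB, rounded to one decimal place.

64.1 dB

Propagate each source to the receiver with L = L_ref − 20·log₁₀(r/r_ref), then add intensities.
vacuum pump: 72.8 − 20·log₁₀(4.3/1.0) = 72.8 − 12.67 = 60.13 dB.
cooling tower: 82.1 − 20·log₁₀(32.7/3.2) = 82.1 − 20.19 = 61.91 dB.
Σ 10^(L/10) = 2.584e+06 → L_total = 10·log₁₀(2.584e+06) = 64.12 dB.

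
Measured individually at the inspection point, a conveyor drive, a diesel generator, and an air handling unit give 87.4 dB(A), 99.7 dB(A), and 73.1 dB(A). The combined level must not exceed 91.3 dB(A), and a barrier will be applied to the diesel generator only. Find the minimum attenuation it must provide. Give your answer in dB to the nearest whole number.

Everything except the diesel generator sums to 10^(87.4/10) + 10^(73.1/10) = 5.700e+08 in linear terms, 87.56 dB(A).
To meet 91.3 dB(A) overall, the treated diesel generator may contribute at most 10^(91.3/10) − 5.700e+08 = 7.790e+08, i.e. 88.92 dB(A).
Required insertion loss = 99.7 − 88.92 = 10.78 dB.

11 dB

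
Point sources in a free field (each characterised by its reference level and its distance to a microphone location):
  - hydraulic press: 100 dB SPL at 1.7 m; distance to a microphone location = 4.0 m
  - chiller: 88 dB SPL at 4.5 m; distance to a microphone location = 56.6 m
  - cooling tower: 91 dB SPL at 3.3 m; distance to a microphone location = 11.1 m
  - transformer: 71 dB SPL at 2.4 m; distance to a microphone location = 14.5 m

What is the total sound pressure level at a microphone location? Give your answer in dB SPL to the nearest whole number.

93 dB SPL

Apply inverse-square spreading to bring every level to the receiver, then sum 10^(L/10).
hydraulic press: 100 − 20·log₁₀(4.0/1.7) = 100 − 7.43 = 92.57 dB SPL.
chiller: 88 − 20·log₁₀(56.6/4.5) = 88 − 21.99 = 66.01 dB SPL.
cooling tower: 91 − 20·log₁₀(11.1/3.3) = 91 − 10.54 = 80.46 dB SPL.
transformer: 71 − 20·log₁₀(14.5/2.4) = 71 − 15.62 = 55.38 dB SPL.
Σ 10^(L/10) = 1.922e+09 → L_total = 10·log₁₀(1.922e+09) = 92.84 dB SPL.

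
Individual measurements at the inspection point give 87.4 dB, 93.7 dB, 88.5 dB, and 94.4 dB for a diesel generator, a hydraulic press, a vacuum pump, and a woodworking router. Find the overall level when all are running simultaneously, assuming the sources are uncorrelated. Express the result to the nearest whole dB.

98 dB

For uncorrelated sources the intensities add, so convert each level to linear form, sum, and take 10·log₁₀ of the total.
Σ 10^(L/10) = 10^(87.4/10) + 10^(93.7/10) + 10^(88.5/10) + 10^(94.4/10) = 6.356e+09.
L_total = 10·log₁₀(6.356e+09) = 98.03 dB.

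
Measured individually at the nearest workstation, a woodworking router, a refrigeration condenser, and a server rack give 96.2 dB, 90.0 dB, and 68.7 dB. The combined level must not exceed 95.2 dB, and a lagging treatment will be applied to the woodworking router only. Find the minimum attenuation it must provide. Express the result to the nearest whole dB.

3 dB

Everything except the woodworking router sums to 10^(90.0/10) + 10^(68.7/10) = 1.007e+09 in linear terms, 90.03 dB.
The limit corresponds to 10^(95.2/10) = 3.311e+09; subtracting the fixed part leaves 2.304e+09 for the woodworking router, i.e. 93.62 dB.
Required insertion loss = 96.2 − 93.62 = 2.58 dB.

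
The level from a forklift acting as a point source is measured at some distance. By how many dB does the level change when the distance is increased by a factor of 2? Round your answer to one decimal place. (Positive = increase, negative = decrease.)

-6.0 dB

A point source loses 6 dB per doubling of distance; generally ΔL = −20·log₁₀(r₂/r₁).
ΔL = −20·log₁₀(2) = -6.02 dB.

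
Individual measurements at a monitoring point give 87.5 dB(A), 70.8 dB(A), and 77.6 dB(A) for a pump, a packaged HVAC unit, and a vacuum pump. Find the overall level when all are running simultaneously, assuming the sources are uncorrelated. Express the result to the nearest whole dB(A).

Incoherent sources combine by intensity addition: L_total = 10·log₁₀(Σ 10^(L_i/10)).
Σ 10^(L/10) = 10^(87.5/10) + 10^(70.8/10) + 10^(77.6/10) = 6.319e+08.
L_total = 10·log₁₀(6.319e+08) = 88.01 dB(A).

88 dB(A)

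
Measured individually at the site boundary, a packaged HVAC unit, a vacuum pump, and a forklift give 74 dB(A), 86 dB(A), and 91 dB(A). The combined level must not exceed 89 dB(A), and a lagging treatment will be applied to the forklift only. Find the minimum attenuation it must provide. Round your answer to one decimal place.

Everything except the forklift sums to 10^(74/10) + 10^(86/10) = 4.232e+08 in linear terms, 86.27 dB(A).
To meet 89 dB(A) overall, the treated forklift may contribute at most 10^(89/10) − 4.232e+08 = 3.711e+08, i.e. 85.69 dB(A).
So the forklift must be reduced from 91 to 85.69 dB(A): IL = 5.31 dB.

5.3 dB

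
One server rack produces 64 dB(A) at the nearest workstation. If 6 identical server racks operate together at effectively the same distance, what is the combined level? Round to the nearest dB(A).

72 dB(A)

With 6 equal, uncorrelated contributions the intensity is 6× that of one unit, giving a rise of 10·log₁₀ 6.
L_total = 64 + 10·log₁₀(6) = 64 + 7.782 = 71.78 dB(A).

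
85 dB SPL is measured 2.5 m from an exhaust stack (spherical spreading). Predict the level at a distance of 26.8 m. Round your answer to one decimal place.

64.4 dB SPL

Point-source attenuation: ΔL = 20·log₁₀(r₂/r₁) = 20·log₁₀(26.8/2.5) = 20.604 dB.
L₂ = 85 − 20·log₁₀(26.8/2.5) = 85 − 20.604 = 64.40 dB SPL.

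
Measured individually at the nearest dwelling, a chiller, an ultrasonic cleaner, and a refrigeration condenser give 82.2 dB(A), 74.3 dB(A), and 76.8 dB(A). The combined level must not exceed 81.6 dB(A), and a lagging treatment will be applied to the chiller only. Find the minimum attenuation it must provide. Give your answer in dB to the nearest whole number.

4 dB

Fixed contribution from the other sources: Σ 10^(L/10) = 10^(74.3/10) + 10^(76.8/10) = 7.478e+07 (78.74 dB(A)).
The limit corresponds to 10^(81.6/10) = 1.445e+08; subtracting the fixed part leaves 6.977e+07 for the chiller, i.e. 78.44 dB(A).
So the chiller must be reduced from 82.2 to 78.44 dB(A): IL = 3.76 dB.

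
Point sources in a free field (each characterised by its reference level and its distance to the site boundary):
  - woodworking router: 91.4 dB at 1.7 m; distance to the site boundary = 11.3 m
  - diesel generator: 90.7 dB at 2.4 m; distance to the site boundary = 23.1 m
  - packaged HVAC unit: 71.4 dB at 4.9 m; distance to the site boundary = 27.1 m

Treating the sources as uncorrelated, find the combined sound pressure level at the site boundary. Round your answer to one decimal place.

Propagate each source to the receiver with L = L_ref − 20·log₁₀(r/r_ref), then add intensities.
woodworking router: 91.4 − 20·log₁₀(11.3/1.7) = 91.4 − 16.45 = 74.95 dB.
diesel generator: 90.7 − 20·log₁₀(23.1/2.4) = 90.7 − 19.67 = 71.03 dB.
packaged HVAC unit: 71.4 − 20·log₁₀(27.1/4.9) = 71.4 − 14.86 = 56.54 dB.
Σ 10^(L/10) = 4.438e+07 → L_total = 10·log₁₀(4.438e+07) = 76.47 dB.

76.5 dB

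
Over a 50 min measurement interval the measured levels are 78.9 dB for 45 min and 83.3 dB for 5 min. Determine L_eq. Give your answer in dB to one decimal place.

79.6 dB

The energy average is taken in the linear domain: L_eq = 10·log₁₀[(Σ tᵢ·10^(Lᵢ/10))/T], T = 50 min.
Σ tᵢ·10^(Lᵢ/10) = 45·10^(78.9/10) + 5·10^(83.3/10) = 4.562e+09.
L_eq = 10·log₁₀(4.562e+09/50) = 79.60 dB.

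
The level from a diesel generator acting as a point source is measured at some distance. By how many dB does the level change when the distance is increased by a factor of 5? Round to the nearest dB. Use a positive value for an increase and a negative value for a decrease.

Point-source spreading: ΔL = −20·log₁₀(r₂/r₁).
ΔL = −20·log₁₀(5) = -13.98 dB.

-14 dB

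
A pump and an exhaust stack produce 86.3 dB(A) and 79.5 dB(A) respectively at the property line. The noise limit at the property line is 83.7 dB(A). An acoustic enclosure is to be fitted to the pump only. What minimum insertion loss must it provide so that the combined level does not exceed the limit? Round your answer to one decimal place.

Everything except the pump sums to 10^(79.5/10) = 8.913e+07 in linear terms, 79.50 dB(A).
To meet 83.7 dB(A) overall, the treated pump may contribute at most 10^(83.7/10) − 8.913e+07 = 1.453e+08, i.e. 81.62 dB(A).
So the pump must be reduced from 86.3 to 81.62 dB(A): IL = 4.68 dB.

4.7 dB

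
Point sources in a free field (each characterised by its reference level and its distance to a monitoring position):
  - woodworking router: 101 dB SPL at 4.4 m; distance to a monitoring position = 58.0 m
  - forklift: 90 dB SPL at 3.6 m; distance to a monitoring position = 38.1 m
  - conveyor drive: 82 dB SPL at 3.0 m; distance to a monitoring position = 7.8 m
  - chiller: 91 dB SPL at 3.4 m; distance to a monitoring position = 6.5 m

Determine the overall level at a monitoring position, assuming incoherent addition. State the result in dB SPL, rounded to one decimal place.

86.5 dB SPL

Propagate each source to the receiver with L = L_ref − 20·log₁₀(r/r_ref), then add intensities.
woodworking router: 101 − 20·log₁₀(58.0/4.4) = 101 − 22.40 = 78.60 dB SPL.
forklift: 90 − 20·log₁₀(38.1/3.6) = 90 − 20.49 = 69.51 dB SPL.
conveyor drive: 82 − 20·log₁₀(7.8/3.0) = 82 − 8.30 = 73.70 dB SPL.
chiller: 91 − 20·log₁₀(6.5/3.4) = 91 − 5.63 = 85.37 dB SPL.
Σ 10^(L/10) = 4.493e+08 → L_total = 10·log₁₀(4.493e+08) = 86.53 dB SPL.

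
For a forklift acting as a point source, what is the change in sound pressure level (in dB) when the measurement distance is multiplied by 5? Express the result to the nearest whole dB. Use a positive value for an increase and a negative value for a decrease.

Point-source spreading: ΔL = −20·log₁₀(r₂/r₁).
ΔL = −20·log₁₀(5) = -13.98 dB.

-14 dB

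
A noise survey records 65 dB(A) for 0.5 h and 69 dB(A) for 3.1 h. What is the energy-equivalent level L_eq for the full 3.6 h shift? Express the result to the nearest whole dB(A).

L_eq = 10·log₁₀[(1/T)·Σ tᵢ·10^(Lᵢ/10)] with T = 3.6 h.
Σ tᵢ·10^(Lᵢ/10) = 0.5·10^(65/10) + 3.1·10^(69/10) = 2.621e+07.
L_eq = 10·log₁₀(2.621e+07/3.6) = 68.62 dB(A).

69 dB(A)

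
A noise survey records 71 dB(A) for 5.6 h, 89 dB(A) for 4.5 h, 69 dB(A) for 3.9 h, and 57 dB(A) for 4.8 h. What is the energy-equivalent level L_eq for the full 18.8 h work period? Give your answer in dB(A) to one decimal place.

Weight each interval's intensity by its duration and average over T = 18.8 h:
Σ tᵢ·10^(Lᵢ/10) = 5.6·10^(71/10) + 4.5·10^(89/10) + 3.9·10^(69/10) + 4.8·10^(57/10) = 3.678e+09.
L_eq = 10·log₁₀(3.678e+09/18.8) = 82.91 dB(A).

82.9 dB(A)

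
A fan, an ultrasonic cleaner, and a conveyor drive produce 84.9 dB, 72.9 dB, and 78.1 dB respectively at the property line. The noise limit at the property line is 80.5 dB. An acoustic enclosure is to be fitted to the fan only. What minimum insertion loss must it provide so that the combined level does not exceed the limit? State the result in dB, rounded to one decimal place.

The untreated sources together contribute 10^(72.9/10) + 10^(78.1/10) = 8.406e+07, i.e. 79.25 dB.
To meet 80.5 dB overall, the treated fan may contribute at most 10^(80.5/10) − 8.406e+07 = 2.814e+07, i.e. 74.49 dB.
So the fan must be reduced from 84.9 to 74.49 dB: IL = 10.41 dB.

10.4 dB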